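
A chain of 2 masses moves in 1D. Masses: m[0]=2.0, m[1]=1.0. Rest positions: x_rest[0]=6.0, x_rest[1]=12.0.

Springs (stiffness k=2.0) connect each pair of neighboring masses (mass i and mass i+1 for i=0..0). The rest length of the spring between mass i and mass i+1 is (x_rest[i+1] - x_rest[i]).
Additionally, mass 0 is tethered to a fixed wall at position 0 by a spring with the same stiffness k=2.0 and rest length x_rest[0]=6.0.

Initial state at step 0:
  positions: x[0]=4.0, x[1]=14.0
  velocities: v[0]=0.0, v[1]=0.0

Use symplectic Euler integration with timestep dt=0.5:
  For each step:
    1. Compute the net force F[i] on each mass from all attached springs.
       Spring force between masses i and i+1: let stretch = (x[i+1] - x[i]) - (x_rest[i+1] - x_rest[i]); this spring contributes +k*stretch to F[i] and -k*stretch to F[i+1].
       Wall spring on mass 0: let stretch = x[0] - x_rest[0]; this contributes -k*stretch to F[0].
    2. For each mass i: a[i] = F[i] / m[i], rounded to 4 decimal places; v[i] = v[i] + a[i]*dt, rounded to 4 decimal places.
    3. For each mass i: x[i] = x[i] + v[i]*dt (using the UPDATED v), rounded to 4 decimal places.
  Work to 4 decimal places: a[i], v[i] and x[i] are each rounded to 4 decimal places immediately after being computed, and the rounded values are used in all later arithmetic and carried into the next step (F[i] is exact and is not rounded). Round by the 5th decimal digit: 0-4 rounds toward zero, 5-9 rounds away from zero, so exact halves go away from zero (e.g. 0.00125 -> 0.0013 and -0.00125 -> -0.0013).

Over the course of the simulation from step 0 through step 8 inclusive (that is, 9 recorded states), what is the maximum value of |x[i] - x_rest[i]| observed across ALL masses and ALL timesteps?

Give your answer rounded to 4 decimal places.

Step 0: x=[4.0000 14.0000] v=[0.0000 0.0000]
Step 1: x=[5.5000 12.0000] v=[3.0000 -4.0000]
Step 2: x=[7.2500 9.7500] v=[3.5000 -4.5000]
Step 3: x=[7.8125 9.2500] v=[1.1250 -1.0000]
Step 4: x=[6.7813 11.0313] v=[-2.0625 3.5625]
Step 5: x=[5.1172 13.6876] v=[-3.3282 5.3125]
Step 6: x=[4.3164 15.0587] v=[-1.6016 2.7421]
Step 7: x=[5.1221 14.0586] v=[1.6114 -2.0002]
Step 8: x=[6.8814 11.5903] v=[3.5186 -4.9367]
Max displacement = 3.0587

Answer: 3.0587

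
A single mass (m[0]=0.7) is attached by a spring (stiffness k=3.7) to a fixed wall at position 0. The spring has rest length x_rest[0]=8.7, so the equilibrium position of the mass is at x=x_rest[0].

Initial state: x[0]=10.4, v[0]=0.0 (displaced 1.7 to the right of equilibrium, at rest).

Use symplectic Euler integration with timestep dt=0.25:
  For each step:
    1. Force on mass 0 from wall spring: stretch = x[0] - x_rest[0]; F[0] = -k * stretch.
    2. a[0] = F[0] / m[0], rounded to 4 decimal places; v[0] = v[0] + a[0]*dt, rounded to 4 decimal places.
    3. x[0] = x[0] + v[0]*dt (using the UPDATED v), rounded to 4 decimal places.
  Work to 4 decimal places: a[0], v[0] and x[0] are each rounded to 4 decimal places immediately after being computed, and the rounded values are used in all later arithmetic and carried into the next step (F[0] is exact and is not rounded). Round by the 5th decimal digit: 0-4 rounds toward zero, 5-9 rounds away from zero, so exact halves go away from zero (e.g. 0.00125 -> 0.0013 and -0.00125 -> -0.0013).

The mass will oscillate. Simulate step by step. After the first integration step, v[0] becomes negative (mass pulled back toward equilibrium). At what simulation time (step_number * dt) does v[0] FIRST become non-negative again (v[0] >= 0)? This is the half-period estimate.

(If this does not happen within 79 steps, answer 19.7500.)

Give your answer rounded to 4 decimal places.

Answer: 1.5000

Derivation:
Step 0: x=[10.4000] v=[0.0000]
Step 1: x=[9.8384] v=[-2.2464]
Step 2: x=[8.9007] v=[-3.7507]
Step 3: x=[7.8967] v=[-4.0159]
Step 4: x=[7.1581] v=[-2.9544]
Step 5: x=[6.9289] v=[-0.9169]
Step 6: x=[7.2848] v=[1.4235]
First v>=0 after going negative at step 6, time=1.5000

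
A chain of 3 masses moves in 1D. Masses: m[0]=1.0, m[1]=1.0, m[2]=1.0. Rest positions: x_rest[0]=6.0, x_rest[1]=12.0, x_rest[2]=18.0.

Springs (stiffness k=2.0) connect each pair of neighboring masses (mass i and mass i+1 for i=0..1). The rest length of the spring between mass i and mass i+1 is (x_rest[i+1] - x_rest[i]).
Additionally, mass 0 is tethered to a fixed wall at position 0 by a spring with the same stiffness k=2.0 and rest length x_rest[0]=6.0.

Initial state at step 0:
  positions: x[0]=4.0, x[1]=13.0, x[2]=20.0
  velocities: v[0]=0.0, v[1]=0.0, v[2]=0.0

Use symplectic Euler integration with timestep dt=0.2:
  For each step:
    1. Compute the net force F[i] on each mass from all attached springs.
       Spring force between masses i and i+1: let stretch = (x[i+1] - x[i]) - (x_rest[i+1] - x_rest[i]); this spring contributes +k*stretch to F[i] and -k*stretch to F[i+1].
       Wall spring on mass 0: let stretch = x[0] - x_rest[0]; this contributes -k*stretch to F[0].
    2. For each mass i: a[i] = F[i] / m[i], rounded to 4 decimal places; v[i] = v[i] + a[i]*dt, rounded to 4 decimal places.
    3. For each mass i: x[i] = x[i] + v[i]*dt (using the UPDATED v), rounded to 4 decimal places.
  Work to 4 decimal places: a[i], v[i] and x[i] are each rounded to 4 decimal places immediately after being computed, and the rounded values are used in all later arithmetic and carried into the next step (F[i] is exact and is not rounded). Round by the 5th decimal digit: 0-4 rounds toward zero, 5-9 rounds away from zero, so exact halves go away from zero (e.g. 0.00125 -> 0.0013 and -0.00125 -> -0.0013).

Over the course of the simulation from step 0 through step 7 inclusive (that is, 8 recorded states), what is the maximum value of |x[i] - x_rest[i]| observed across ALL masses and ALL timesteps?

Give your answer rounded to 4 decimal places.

Step 0: x=[4.0000 13.0000 20.0000] v=[0.0000 0.0000 0.0000]
Step 1: x=[4.4000 12.8400 19.9200] v=[2.0000 -0.8000 -0.4000]
Step 2: x=[5.1232 12.5712 19.7536] v=[3.6160 -1.3440 -0.8320]
Step 3: x=[6.0324 12.2812 19.4926] v=[4.5459 -1.4502 -1.3050]
Step 4: x=[6.9589 12.0682 19.1347] v=[4.6325 -1.0652 -1.7896]
Step 5: x=[7.7374 12.0117 18.6915] v=[3.8927 -0.2823 -2.2162]
Step 6: x=[8.2389 12.1477 18.1939] v=[2.5075 0.6799 -2.4881]
Step 7: x=[8.3940 12.4547 17.6926] v=[0.7755 1.5349 -2.5066]
Max displacement = 2.3940

Answer: 2.3940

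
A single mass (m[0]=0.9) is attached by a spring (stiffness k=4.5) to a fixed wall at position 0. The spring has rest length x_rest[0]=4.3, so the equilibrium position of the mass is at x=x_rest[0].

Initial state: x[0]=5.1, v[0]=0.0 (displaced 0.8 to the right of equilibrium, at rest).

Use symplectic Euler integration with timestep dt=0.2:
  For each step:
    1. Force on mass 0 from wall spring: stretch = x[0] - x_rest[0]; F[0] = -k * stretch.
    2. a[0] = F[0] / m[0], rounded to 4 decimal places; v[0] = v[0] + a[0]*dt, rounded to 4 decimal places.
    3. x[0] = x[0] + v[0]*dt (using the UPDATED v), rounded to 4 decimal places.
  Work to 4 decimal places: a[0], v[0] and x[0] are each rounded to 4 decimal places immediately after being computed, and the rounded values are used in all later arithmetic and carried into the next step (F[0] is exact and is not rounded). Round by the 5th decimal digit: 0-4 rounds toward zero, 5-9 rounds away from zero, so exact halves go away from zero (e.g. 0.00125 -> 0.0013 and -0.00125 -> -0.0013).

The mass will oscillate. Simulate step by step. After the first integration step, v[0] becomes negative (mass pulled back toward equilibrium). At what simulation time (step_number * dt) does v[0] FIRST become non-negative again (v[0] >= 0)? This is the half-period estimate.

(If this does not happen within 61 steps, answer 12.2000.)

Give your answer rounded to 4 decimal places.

Step 0: x=[5.1000] v=[0.0000]
Step 1: x=[4.9400] v=[-0.8000]
Step 2: x=[4.6520] v=[-1.4400]
Step 3: x=[4.2936] v=[-1.7920]
Step 4: x=[3.9365] v=[-1.7856]
Step 5: x=[3.6521] v=[-1.4221]
Step 6: x=[3.4973] v=[-0.7742]
Step 7: x=[3.5030] v=[0.0285]
First v>=0 after going negative at step 7, time=1.4000

Answer: 1.4000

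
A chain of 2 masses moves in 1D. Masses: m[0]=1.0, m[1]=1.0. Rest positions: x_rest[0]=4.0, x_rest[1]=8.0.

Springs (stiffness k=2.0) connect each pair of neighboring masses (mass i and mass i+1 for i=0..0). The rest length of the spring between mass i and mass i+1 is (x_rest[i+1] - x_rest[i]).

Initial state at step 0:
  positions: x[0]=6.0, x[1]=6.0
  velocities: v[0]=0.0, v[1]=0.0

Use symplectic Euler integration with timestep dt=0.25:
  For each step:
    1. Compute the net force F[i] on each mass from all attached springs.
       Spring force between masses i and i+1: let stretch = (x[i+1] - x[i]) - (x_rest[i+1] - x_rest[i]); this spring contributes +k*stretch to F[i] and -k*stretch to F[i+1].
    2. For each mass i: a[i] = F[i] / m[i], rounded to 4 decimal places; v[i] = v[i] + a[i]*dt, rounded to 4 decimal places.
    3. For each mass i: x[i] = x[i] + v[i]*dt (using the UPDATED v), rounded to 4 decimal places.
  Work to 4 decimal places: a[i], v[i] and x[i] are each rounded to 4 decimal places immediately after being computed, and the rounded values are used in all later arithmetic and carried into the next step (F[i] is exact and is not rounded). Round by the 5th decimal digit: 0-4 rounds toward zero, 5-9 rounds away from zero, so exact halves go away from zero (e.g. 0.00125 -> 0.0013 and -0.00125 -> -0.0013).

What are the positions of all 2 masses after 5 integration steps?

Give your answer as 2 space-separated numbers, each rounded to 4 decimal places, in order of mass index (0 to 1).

Answer: 2.0684 9.9317

Derivation:
Step 0: x=[6.0000 6.0000] v=[0.0000 0.0000]
Step 1: x=[5.5000 6.5000] v=[-2.0000 2.0000]
Step 2: x=[4.6250 7.3750] v=[-3.5000 3.5000]
Step 3: x=[3.5938 8.4063] v=[-4.1250 4.1250]
Step 4: x=[2.6641 9.3360] v=[-3.7188 3.7188]
Step 5: x=[2.0684 9.9317] v=[-2.3829 2.3829]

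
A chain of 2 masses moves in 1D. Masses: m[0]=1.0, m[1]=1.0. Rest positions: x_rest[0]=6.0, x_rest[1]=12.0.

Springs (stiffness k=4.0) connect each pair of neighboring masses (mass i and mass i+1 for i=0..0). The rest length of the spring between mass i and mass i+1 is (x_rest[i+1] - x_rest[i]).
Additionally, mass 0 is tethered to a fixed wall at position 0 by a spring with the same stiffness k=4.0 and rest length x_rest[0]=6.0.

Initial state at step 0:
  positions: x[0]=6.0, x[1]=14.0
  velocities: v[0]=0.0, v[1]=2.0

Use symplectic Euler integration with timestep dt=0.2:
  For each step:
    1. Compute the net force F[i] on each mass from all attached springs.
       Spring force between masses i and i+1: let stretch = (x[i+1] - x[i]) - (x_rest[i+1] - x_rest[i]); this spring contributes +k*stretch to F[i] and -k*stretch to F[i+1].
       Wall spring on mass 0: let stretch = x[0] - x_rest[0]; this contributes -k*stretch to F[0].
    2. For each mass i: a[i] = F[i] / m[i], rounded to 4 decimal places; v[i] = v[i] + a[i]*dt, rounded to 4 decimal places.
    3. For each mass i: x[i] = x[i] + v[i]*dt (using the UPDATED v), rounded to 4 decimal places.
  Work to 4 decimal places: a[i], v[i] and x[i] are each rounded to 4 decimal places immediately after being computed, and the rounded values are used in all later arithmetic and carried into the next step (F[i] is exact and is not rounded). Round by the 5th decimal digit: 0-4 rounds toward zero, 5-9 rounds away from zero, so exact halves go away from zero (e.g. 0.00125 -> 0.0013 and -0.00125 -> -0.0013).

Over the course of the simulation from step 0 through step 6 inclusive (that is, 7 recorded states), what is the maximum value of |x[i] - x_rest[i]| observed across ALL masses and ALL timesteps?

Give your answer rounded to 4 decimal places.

Answer: 2.0800

Derivation:
Step 0: x=[6.0000 14.0000] v=[0.0000 2.0000]
Step 1: x=[6.3200 14.0800] v=[1.6000 0.4000]
Step 2: x=[6.8704 13.8784] v=[2.7520 -1.0080]
Step 3: x=[7.4428 13.5155] v=[2.8621 -1.8144]
Step 4: x=[7.7960 13.1410] v=[1.7660 -1.8726]
Step 5: x=[7.7570 12.8713] v=[-0.1948 -1.3486]
Step 6: x=[7.2952 12.7433] v=[-2.3090 -0.6400]
Max displacement = 2.0800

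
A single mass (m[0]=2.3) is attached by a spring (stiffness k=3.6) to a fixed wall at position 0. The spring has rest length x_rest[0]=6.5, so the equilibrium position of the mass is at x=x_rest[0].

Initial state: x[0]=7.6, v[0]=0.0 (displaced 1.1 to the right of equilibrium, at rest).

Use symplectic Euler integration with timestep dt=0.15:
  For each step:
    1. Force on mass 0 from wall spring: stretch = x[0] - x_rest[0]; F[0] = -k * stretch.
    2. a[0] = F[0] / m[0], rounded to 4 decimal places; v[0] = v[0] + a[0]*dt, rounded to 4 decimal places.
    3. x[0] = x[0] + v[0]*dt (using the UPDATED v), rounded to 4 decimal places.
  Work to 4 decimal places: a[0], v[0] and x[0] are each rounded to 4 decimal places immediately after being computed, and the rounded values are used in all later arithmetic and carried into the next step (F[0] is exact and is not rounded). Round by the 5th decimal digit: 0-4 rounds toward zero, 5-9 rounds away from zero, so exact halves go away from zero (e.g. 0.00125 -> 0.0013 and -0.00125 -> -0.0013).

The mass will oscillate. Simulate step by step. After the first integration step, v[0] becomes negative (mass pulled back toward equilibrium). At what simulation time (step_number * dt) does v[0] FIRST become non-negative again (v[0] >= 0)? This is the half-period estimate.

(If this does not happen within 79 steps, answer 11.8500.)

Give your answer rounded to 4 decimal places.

Answer: 2.5500

Derivation:
Step 0: x=[7.6000] v=[0.0000]
Step 1: x=[7.5613] v=[-0.2583]
Step 2: x=[7.4852] v=[-0.5075]
Step 3: x=[7.3744] v=[-0.7388]
Step 4: x=[7.2328] v=[-0.9441]
Step 5: x=[7.0654] v=[-1.1162]
Step 6: x=[6.8781] v=[-1.2490]
Step 7: x=[6.6774] v=[-1.3378]
Step 8: x=[6.4705] v=[-1.3795]
Step 9: x=[6.2646] v=[-1.3726]
Step 10: x=[6.0670] v=[-1.3173]
Step 11: x=[5.8847] v=[-1.2156]
Step 12: x=[5.7240] v=[-1.0711]
Step 13: x=[5.5907] v=[-0.8889]
Step 14: x=[5.4894] v=[-0.6754]
Step 15: x=[5.4237] v=[-0.4381]
Step 16: x=[5.3959] v=[-0.1854]
Step 17: x=[5.4070] v=[0.0738]
First v>=0 after going negative at step 17, time=2.5500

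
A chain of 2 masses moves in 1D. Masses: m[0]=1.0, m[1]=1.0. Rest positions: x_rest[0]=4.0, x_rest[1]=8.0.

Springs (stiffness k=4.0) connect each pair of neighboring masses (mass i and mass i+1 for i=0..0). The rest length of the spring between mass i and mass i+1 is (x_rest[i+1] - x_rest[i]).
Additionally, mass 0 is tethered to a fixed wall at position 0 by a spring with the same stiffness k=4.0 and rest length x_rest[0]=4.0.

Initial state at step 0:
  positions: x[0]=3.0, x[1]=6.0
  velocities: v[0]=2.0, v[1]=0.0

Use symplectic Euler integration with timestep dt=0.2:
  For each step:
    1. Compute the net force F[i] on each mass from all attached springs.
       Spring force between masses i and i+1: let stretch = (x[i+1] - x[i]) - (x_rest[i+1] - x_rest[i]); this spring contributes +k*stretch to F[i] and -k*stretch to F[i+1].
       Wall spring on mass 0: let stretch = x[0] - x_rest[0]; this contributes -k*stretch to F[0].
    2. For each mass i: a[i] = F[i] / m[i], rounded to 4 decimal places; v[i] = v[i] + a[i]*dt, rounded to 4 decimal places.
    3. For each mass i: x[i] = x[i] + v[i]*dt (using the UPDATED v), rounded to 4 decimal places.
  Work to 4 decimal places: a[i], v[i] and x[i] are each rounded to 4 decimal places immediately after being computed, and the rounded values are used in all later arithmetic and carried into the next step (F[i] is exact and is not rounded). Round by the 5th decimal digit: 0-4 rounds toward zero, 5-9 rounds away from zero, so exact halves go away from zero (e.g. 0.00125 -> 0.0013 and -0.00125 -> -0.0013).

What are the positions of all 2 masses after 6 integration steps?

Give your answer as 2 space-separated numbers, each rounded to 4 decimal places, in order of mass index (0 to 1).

Step 0: x=[3.0000 6.0000] v=[2.0000 0.0000]
Step 1: x=[3.4000 6.1600] v=[2.0000 0.8000]
Step 2: x=[3.6976 6.5184] v=[1.4880 1.7920]
Step 3: x=[3.8549 7.0655] v=[0.7866 2.7354]
Step 4: x=[3.9091 7.7389] v=[0.2712 3.3669]
Step 5: x=[3.9507 8.4395] v=[0.2078 3.5031]
Step 6: x=[4.0784 9.0619] v=[0.6383 3.1121]

Answer: 4.0784 9.0619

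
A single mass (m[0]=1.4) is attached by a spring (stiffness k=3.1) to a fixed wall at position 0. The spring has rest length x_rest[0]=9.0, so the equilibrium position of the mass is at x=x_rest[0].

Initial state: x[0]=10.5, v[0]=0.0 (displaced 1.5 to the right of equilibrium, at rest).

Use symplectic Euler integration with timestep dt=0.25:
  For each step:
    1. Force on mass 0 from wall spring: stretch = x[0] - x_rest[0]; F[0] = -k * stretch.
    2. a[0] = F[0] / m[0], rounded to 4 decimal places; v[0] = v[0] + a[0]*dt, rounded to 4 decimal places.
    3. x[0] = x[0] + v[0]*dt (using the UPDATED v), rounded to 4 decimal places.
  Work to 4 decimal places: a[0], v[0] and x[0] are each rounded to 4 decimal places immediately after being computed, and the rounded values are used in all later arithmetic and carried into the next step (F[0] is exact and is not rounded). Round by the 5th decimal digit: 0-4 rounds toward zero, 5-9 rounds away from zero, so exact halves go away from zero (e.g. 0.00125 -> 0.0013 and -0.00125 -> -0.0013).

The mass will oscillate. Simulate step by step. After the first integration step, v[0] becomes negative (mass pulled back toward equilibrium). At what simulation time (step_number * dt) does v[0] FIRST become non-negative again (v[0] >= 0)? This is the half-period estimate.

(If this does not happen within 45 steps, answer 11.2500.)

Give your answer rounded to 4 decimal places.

Answer: 2.2500

Derivation:
Step 0: x=[10.5000] v=[0.0000]
Step 1: x=[10.2924] v=[-0.8304]
Step 2: x=[9.9060] v=[-1.5458]
Step 3: x=[9.3942] v=[-2.0473]
Step 4: x=[8.8278] v=[-2.2655]
Step 5: x=[8.2853] v=[-2.1702]
Step 6: x=[7.8417] v=[-1.7746]
Step 7: x=[7.5584] v=[-1.1334]
Step 8: x=[7.4746] v=[-0.3354]
Step 9: x=[7.6019] v=[0.5090]
First v>=0 after going negative at step 9, time=2.2500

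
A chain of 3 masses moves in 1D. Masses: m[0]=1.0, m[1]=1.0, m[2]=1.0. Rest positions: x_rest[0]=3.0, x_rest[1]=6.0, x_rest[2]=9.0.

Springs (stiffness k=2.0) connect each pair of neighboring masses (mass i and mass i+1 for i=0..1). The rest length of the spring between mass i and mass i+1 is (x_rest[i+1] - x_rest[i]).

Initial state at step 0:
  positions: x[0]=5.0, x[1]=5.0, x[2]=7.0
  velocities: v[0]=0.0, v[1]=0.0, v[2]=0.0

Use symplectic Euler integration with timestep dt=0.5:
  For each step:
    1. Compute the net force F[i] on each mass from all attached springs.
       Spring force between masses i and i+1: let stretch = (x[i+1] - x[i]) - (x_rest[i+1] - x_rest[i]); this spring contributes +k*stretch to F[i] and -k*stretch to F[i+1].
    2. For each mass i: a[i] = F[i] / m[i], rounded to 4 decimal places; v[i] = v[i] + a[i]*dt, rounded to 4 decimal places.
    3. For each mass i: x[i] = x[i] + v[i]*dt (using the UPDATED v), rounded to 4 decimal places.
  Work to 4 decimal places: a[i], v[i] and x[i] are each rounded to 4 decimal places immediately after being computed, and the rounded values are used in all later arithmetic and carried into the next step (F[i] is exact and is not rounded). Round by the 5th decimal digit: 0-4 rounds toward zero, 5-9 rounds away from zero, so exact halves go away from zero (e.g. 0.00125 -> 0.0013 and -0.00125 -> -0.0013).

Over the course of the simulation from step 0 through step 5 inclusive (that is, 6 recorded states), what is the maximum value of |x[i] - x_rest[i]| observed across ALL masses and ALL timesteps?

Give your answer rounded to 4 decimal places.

Step 0: x=[5.0000 5.0000 7.0000] v=[0.0000 0.0000 0.0000]
Step 1: x=[3.5000 6.0000 7.5000] v=[-3.0000 2.0000 1.0000]
Step 2: x=[1.7500 6.5000 8.7500] v=[-3.5000 1.0000 2.5000]
Step 3: x=[0.8750 5.7500 10.3750] v=[-1.7500 -1.5000 3.2500]
Step 4: x=[0.9375 4.8750 11.1875] v=[0.1250 -1.7500 1.6250]
Step 5: x=[1.4688 5.1875 10.3438] v=[1.0625 0.6250 -1.6875]
Max displacement = 2.1875

Answer: 2.1875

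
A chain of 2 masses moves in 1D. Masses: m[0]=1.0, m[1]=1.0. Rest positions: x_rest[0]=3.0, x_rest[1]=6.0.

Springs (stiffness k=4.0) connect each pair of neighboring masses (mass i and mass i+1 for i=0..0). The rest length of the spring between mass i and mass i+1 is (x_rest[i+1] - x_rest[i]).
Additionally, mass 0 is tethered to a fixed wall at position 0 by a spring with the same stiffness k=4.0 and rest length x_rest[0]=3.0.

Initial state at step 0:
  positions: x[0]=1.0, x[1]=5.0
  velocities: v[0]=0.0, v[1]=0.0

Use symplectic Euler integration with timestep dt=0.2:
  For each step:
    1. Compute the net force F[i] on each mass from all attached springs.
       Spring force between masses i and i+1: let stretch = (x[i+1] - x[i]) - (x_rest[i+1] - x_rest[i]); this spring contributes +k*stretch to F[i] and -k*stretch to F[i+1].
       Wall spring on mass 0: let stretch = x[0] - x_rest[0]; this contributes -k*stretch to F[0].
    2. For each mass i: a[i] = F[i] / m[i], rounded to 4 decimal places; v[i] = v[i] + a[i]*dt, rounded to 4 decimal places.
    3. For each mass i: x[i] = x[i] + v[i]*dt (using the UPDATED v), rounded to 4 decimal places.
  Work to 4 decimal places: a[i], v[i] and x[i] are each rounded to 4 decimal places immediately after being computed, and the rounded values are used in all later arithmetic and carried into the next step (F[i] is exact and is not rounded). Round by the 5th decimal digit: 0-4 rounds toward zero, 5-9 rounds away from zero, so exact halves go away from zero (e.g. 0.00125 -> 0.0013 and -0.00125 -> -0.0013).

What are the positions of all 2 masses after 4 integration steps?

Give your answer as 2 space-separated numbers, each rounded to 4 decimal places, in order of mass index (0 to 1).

Step 0: x=[1.0000 5.0000] v=[0.0000 0.0000]
Step 1: x=[1.4800 4.8400] v=[2.4000 -0.8000]
Step 2: x=[2.2608 4.6224] v=[3.9040 -1.0880]
Step 3: x=[3.0577 4.5069] v=[3.9846 -0.5773]
Step 4: x=[3.5973 4.6396] v=[2.6978 0.6633]

Answer: 3.5973 4.6396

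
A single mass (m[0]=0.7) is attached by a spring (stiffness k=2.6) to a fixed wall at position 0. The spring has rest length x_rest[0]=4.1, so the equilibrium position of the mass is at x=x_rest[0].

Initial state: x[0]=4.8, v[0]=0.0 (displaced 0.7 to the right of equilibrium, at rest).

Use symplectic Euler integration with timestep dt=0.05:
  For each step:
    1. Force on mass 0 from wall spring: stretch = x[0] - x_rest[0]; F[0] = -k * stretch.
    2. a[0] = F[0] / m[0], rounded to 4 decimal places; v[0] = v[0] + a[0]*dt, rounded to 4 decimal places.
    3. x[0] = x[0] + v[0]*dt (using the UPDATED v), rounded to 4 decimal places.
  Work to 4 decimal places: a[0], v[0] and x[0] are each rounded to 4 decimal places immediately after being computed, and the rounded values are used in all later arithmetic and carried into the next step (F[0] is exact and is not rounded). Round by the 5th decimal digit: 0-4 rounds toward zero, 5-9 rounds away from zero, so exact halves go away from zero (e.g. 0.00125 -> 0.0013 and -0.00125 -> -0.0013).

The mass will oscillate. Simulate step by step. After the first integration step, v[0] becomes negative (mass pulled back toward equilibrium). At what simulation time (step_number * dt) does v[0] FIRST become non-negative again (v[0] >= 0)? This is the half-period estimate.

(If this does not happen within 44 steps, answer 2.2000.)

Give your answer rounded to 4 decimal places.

Step 0: x=[4.8000] v=[0.0000]
Step 1: x=[4.7935] v=[-0.1300]
Step 2: x=[4.7806] v=[-0.2588]
Step 3: x=[4.7613] v=[-0.3852]
Step 4: x=[4.7359] v=[-0.5080]
Step 5: x=[4.7046] v=[-0.6261]
Step 6: x=[4.6677] v=[-0.7384]
Step 7: x=[4.6255] v=[-0.8438]
Step 8: x=[4.5784] v=[-0.9414]
Step 9: x=[4.5269] v=[-1.0302]
Step 10: x=[4.4714] v=[-1.1095]
Step 11: x=[4.4125] v=[-1.1785]
Step 12: x=[4.3507] v=[-1.2365]
Step 13: x=[4.2865] v=[-1.2831]
Step 14: x=[4.2206] v=[-1.3177]
Step 15: x=[4.1536] v=[-1.3401]
Step 16: x=[4.0861] v=[-1.3501]
Step 17: x=[4.0187] v=[-1.3475]
Step 18: x=[3.9521] v=[-1.3324]
Step 19: x=[3.8869] v=[-1.3049]
Step 20: x=[3.8236] v=[-1.2653]
Step 21: x=[3.7629] v=[-1.2140]
Step 22: x=[3.7053] v=[-1.1514]
Step 23: x=[3.6514] v=[-1.0781]
Step 24: x=[3.6017] v=[-0.9948]
Step 25: x=[3.5566] v=[-0.9023]
Step 26: x=[3.5165] v=[-0.8014]
Step 27: x=[3.4819] v=[-0.6930]
Step 28: x=[3.4530] v=[-0.5782]
Step 29: x=[3.4301] v=[-0.4580]
Step 30: x=[3.4134] v=[-0.3336]
Step 31: x=[3.4031] v=[-0.2061]
Step 32: x=[3.3993] v=[-0.0767]
Step 33: x=[3.4020] v=[0.0534]
First v>=0 after going negative at step 33, time=1.6500

Answer: 1.6500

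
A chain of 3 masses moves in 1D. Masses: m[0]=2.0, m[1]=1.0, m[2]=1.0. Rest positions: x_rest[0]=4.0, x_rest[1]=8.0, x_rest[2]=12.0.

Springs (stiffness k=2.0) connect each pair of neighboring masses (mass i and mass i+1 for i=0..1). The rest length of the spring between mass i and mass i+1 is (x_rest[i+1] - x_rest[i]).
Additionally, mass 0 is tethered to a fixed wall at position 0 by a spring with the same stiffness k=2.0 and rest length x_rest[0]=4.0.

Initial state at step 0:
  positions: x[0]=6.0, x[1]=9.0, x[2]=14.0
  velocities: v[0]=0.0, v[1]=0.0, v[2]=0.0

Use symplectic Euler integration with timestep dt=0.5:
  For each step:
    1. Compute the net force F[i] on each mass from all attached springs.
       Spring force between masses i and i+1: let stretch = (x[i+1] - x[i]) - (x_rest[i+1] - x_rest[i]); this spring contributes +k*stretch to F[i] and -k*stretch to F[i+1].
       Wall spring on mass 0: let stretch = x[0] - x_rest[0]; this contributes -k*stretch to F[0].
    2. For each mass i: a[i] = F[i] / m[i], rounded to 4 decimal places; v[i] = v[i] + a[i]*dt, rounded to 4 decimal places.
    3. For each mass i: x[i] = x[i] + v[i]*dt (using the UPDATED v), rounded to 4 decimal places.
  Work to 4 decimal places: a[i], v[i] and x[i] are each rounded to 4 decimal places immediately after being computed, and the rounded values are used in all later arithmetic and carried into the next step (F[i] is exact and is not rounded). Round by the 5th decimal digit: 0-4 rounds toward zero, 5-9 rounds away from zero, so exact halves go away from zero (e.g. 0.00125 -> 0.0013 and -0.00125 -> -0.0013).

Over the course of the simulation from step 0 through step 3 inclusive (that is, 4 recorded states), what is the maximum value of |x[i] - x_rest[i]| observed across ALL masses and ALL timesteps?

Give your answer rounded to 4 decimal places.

Step 0: x=[6.0000 9.0000 14.0000] v=[0.0000 0.0000 0.0000]
Step 1: x=[5.2500 10.0000 13.5000] v=[-1.5000 2.0000 -1.0000]
Step 2: x=[4.3750 10.3750 13.2500] v=[-1.7500 0.7500 -0.5000]
Step 3: x=[3.9063 9.1875 13.5625] v=[-0.9375 -2.3750 0.6250]
Max displacement = 2.3750

Answer: 2.3750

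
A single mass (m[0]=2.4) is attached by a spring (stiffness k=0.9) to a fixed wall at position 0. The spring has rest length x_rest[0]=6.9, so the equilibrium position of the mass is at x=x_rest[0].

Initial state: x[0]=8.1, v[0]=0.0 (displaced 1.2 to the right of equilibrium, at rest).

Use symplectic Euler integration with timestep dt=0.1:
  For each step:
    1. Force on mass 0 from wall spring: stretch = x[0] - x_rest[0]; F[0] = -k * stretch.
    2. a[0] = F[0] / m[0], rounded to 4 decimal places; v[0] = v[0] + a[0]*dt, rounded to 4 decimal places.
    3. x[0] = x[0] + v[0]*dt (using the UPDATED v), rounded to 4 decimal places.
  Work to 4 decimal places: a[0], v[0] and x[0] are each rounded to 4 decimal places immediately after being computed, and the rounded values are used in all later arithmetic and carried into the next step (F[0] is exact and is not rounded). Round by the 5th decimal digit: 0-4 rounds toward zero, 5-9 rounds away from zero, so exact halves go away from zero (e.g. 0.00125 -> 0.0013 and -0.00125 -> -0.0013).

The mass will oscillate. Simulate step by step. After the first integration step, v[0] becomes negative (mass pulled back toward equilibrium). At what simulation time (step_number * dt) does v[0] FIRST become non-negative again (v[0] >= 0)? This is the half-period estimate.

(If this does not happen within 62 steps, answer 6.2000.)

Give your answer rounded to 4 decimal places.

Step 0: x=[8.1000] v=[0.0000]
Step 1: x=[8.0955] v=[-0.0450]
Step 2: x=[8.0865] v=[-0.0898]
Step 3: x=[8.0731] v=[-0.1343]
Step 4: x=[8.0553] v=[-0.1783]
Step 5: x=[8.0331] v=[-0.2216]
Step 6: x=[8.0067] v=[-0.2641]
Step 7: x=[7.9761] v=[-0.3056]
Step 8: x=[7.9415] v=[-0.3460]
Step 9: x=[7.9030] v=[-0.3851]
Step 10: x=[7.8607] v=[-0.4227]
Step 11: x=[7.8148] v=[-0.4587]
Step 12: x=[7.7655] v=[-0.4930]
Step 13: x=[7.7130] v=[-0.5255]
Step 14: x=[7.6574] v=[-0.5560]
Step 15: x=[7.5990] v=[-0.5844]
Step 16: x=[7.5379] v=[-0.6106]
Step 17: x=[7.4745] v=[-0.6345]
Step 18: x=[7.4089] v=[-0.6560]
Step 19: x=[7.3414] v=[-0.6751]
Step 20: x=[7.2722] v=[-0.6917]
Step 21: x=[7.2016] v=[-0.7057]
Step 22: x=[7.1299] v=[-0.7170]
Step 23: x=[7.0573] v=[-0.7256]
Step 24: x=[6.9842] v=[-0.7315]
Step 25: x=[6.9107] v=[-0.7347]
Step 26: x=[6.8372] v=[-0.7351]
Step 27: x=[6.7639] v=[-0.7327]
Step 28: x=[6.6911] v=[-0.7276]
Step 29: x=[6.6191] v=[-0.7198]
Step 30: x=[6.5482] v=[-0.7093]
Step 31: x=[6.4786] v=[-0.6961]
Step 32: x=[6.4106] v=[-0.6803]
Step 33: x=[6.3444] v=[-0.6620]
Step 34: x=[6.2803] v=[-0.6412]
Step 35: x=[6.2185] v=[-0.6180]
Step 36: x=[6.1593] v=[-0.5924]
Step 37: x=[6.1028] v=[-0.5646]
Step 38: x=[6.0493] v=[-0.5347]
Step 39: x=[5.9990] v=[-0.5028]
Step 40: x=[5.9521] v=[-0.4690]
Step 41: x=[5.9088] v=[-0.4335]
Step 42: x=[5.8692] v=[-0.3963]
Step 43: x=[5.8334] v=[-0.3576]
Step 44: x=[5.8016] v=[-0.3176]
Step 45: x=[5.7740] v=[-0.2764]
Step 46: x=[5.7506] v=[-0.2342]
Step 47: x=[5.7315] v=[-0.1911]
Step 48: x=[5.7168] v=[-0.1473]
Step 49: x=[5.7065] v=[-0.1029]
Step 50: x=[5.7007] v=[-0.0581]
Step 51: x=[5.6994] v=[-0.0131]
Step 52: x=[5.7026] v=[0.0319]
First v>=0 after going negative at step 52, time=5.2000

Answer: 5.2000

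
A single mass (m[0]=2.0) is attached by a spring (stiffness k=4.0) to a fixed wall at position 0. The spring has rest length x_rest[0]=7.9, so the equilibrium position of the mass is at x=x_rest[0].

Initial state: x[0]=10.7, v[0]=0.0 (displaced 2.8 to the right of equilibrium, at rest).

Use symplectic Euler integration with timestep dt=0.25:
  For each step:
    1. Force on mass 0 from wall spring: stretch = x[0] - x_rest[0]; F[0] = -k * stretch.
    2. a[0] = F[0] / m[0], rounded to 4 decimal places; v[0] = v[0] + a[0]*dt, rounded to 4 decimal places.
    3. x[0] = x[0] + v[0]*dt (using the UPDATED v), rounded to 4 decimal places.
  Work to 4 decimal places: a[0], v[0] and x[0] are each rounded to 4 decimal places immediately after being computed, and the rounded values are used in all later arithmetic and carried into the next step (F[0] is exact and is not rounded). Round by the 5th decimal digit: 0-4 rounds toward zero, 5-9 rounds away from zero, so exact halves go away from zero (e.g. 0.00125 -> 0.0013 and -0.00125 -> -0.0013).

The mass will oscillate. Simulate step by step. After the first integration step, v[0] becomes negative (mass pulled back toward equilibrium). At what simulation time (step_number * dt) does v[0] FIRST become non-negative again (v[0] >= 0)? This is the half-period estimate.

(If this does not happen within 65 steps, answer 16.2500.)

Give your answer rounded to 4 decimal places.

Answer: 2.2500

Derivation:
Step 0: x=[10.7000] v=[0.0000]
Step 1: x=[10.3500] v=[-1.4000]
Step 2: x=[9.6938] v=[-2.6250]
Step 3: x=[8.8133] v=[-3.5219]
Step 4: x=[7.8187] v=[-3.9786]
Step 5: x=[6.8342] v=[-3.9380]
Step 6: x=[5.9829] v=[-3.4051]
Step 7: x=[5.3713] v=[-2.4466]
Step 8: x=[5.0757] v=[-1.1823]
Step 9: x=[5.1332] v=[0.2299]
First v>=0 after going negative at step 9, time=2.2500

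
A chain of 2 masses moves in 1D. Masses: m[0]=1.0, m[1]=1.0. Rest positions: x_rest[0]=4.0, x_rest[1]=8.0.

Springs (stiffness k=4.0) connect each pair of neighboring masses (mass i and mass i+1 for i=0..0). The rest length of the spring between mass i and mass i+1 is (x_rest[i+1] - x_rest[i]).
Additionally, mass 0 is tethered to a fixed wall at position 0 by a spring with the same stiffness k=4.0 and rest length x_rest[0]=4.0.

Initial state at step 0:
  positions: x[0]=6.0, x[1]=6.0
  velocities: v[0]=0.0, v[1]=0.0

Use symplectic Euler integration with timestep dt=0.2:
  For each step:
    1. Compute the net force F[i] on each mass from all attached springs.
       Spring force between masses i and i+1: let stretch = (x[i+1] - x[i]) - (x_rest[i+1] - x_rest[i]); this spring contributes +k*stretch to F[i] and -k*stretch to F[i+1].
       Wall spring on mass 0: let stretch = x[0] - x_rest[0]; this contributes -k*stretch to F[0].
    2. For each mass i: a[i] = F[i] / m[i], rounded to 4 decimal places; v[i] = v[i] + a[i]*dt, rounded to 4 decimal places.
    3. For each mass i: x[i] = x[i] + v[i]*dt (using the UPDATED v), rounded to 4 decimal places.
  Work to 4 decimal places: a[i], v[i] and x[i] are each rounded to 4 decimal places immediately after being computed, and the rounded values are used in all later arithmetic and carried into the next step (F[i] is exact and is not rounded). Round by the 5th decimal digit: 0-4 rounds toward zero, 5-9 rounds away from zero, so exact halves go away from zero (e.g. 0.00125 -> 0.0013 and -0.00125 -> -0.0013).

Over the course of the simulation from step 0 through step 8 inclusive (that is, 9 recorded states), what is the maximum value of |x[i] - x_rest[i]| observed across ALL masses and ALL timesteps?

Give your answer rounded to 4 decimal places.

Answer: 2.5881

Derivation:
Step 0: x=[6.0000 6.0000] v=[0.0000 0.0000]
Step 1: x=[5.0400 6.6400] v=[-4.8000 3.2000]
Step 2: x=[3.5296 7.6640] v=[-7.5520 5.1200]
Step 3: x=[2.1160 8.6665] v=[-7.0682 5.0125]
Step 4: x=[1.4119 9.2609] v=[-3.5206 2.9721]
Step 5: x=[1.7377 9.2395] v=[1.6291 -0.1071]
Step 6: x=[2.9858 8.6578] v=[6.2404 -2.9085]
Step 7: x=[4.6637 7.8086] v=[8.3894 -4.2461]
Step 8: x=[6.0986 7.0962] v=[7.1744 -3.5620]
Max displacement = 2.5881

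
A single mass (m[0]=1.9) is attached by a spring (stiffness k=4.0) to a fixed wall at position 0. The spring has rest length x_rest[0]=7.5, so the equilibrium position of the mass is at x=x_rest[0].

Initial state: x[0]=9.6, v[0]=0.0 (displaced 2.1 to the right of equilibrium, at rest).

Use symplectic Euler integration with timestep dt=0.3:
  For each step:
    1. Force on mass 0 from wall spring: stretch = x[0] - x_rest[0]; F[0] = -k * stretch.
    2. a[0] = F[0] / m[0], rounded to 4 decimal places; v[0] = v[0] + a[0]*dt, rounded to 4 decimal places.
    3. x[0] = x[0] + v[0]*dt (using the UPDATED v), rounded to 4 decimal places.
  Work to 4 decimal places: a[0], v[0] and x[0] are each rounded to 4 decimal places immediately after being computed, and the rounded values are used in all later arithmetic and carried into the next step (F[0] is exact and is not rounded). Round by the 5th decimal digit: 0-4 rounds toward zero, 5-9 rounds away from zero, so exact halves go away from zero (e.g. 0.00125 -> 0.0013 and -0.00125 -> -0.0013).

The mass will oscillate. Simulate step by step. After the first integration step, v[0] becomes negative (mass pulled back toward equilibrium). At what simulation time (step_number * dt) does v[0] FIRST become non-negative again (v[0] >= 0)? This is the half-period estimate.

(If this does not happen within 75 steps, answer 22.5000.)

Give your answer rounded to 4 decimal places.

Answer: 2.4000

Derivation:
Step 0: x=[9.6000] v=[0.0000]
Step 1: x=[9.2021] v=[-1.3263]
Step 2: x=[8.4817] v=[-2.4013]
Step 3: x=[7.5753] v=[-3.0213]
Step 4: x=[6.6546] v=[-3.0689]
Step 5: x=[5.8941] v=[-2.5350]
Step 6: x=[5.4379] v=[-1.5208]
Step 7: x=[5.3724] v=[-0.2184]
Step 8: x=[5.7100] v=[1.1254]
First v>=0 after going negative at step 8, time=2.4000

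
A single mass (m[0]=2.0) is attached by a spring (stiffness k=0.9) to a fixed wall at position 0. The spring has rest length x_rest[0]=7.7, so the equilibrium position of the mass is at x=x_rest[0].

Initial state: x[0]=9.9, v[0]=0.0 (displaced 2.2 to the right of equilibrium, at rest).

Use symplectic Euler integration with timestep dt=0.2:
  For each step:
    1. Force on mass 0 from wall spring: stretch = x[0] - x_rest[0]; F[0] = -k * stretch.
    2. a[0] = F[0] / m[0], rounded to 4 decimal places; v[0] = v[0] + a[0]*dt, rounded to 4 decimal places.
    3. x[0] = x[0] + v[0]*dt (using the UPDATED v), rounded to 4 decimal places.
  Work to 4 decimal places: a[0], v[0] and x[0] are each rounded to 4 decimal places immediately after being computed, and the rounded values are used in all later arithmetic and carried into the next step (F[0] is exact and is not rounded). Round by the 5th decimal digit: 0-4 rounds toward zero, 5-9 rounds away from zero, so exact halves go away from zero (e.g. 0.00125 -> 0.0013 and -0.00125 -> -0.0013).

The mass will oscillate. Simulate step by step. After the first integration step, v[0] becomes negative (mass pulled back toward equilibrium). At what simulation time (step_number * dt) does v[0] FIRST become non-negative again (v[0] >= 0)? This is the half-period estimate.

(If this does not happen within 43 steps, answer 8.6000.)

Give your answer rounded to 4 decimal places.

Answer: 4.8000

Derivation:
Step 0: x=[9.9000] v=[0.0000]
Step 1: x=[9.8604] v=[-0.1980]
Step 2: x=[9.7819] v=[-0.3924]
Step 3: x=[9.6659] v=[-0.5798]
Step 4: x=[9.5146] v=[-0.7567]
Step 5: x=[9.3306] v=[-0.9200]
Step 6: x=[9.1172] v=[-1.0668]
Step 7: x=[8.8783] v=[-1.1943]
Step 8: x=[8.6182] v=[-1.3003]
Step 9: x=[8.3416] v=[-1.3829]
Step 10: x=[8.0535] v=[-1.4406]
Step 11: x=[7.7590] v=[-1.4724]
Step 12: x=[7.4635] v=[-1.4777]
Step 13: x=[7.1722] v=[-1.4564]
Step 14: x=[6.8904] v=[-1.4089]
Step 15: x=[6.6232] v=[-1.3360]
Step 16: x=[6.3754] v=[-1.2391]
Step 17: x=[6.1514] v=[-1.1199]
Step 18: x=[5.9553] v=[-0.9805]
Step 19: x=[5.7906] v=[-0.8235]
Step 20: x=[5.6603] v=[-0.6517]
Step 21: x=[5.5667] v=[-0.4681]
Step 22: x=[5.5115] v=[-0.2761]
Step 23: x=[5.4957] v=[-0.0791]
Step 24: x=[5.5196] v=[0.1193]
First v>=0 after going negative at step 24, time=4.8000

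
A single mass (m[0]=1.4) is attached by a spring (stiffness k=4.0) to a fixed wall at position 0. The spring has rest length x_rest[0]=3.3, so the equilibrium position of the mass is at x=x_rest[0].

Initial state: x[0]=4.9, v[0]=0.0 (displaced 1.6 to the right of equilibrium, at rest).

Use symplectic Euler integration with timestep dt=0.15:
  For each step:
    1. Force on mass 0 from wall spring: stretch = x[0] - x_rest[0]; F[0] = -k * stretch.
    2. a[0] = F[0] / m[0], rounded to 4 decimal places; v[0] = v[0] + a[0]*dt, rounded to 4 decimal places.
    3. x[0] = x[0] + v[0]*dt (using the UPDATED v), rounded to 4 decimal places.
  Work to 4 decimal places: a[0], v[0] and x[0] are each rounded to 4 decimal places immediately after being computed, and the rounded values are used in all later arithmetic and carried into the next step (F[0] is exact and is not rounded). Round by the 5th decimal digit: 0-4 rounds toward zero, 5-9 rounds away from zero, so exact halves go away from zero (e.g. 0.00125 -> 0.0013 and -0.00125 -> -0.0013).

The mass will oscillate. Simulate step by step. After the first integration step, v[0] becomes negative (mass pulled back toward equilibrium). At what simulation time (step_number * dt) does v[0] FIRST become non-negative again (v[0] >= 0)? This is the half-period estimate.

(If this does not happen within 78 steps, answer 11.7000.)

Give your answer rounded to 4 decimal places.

Step 0: x=[4.9000] v=[0.0000]
Step 1: x=[4.7971] v=[-0.6857]
Step 2: x=[4.5980] v=[-1.3273]
Step 3: x=[4.3155] v=[-1.8836]
Step 4: x=[3.9677] v=[-2.3188]
Step 5: x=[3.5770] v=[-2.6050]
Step 6: x=[3.1684] v=[-2.7237]
Step 7: x=[2.7683] v=[-2.6673]
Step 8: x=[2.4024] v=[-2.4394]
Step 9: x=[2.0942] v=[-2.0547]
Step 10: x=[1.8635] v=[-1.5379]
Step 11: x=[1.7252] v=[-0.9223]
Step 12: x=[1.6881] v=[-0.2474]
Step 13: x=[1.7546] v=[0.4434]
First v>=0 after going negative at step 13, time=1.9500

Answer: 1.9500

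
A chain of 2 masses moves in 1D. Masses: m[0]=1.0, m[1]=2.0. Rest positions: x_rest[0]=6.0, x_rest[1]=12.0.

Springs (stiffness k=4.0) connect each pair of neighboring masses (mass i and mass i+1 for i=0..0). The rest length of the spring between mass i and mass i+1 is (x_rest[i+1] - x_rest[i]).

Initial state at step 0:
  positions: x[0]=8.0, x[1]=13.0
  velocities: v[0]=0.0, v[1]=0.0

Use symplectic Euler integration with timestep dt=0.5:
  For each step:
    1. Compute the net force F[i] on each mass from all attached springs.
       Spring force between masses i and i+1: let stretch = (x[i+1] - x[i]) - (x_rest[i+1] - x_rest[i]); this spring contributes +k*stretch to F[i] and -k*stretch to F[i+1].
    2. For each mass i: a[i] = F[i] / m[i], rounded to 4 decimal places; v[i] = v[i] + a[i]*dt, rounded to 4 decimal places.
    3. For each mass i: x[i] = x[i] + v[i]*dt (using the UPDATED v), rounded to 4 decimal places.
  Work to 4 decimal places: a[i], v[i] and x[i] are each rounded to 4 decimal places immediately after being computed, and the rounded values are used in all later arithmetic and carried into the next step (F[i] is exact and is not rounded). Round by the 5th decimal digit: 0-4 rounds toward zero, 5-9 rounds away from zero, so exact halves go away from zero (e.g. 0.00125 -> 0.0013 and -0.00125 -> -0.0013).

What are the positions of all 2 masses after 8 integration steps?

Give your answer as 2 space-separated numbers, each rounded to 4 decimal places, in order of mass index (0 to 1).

Step 0: x=[8.0000 13.0000] v=[0.0000 0.0000]
Step 1: x=[7.0000 13.5000] v=[-2.0000 1.0000]
Step 2: x=[6.5000 13.7500] v=[-1.0000 0.5000]
Step 3: x=[7.2500 13.3750] v=[1.5000 -0.7500]
Step 4: x=[8.1250 12.9375] v=[1.7500 -0.8750]
Step 5: x=[7.8125 13.0938] v=[-0.6250 0.3125]
Step 6: x=[6.7813 13.6094] v=[-2.0624 1.0312]
Step 7: x=[6.5782 13.7110] v=[-0.4062 0.2031]
Step 8: x=[7.5079 13.2462] v=[1.8594 -0.9297]

Answer: 7.5079 13.2462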